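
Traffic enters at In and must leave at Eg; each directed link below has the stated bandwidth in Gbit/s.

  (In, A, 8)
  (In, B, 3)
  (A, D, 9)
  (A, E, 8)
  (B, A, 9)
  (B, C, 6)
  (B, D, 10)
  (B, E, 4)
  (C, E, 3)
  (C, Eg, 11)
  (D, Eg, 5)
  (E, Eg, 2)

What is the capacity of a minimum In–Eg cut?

Augment In→A→D→Eg: bottleneck 5, flow now 5.
Augment In→A→E→Eg: bottleneck 2, flow now 7.
Augment In→B→C→Eg: bottleneck 3, flow now 10.
No augmenting path remains; maximum flow = 10.
By max-flow min-cut, the minimum cut capacity equals the max flow.
In the residual graph, reachable from In: {In, A, D, E}.
Min-cut edges: In→B (3), D→Eg (5), E→Eg (2); capacity 3 + 5 + 2 = 10.

10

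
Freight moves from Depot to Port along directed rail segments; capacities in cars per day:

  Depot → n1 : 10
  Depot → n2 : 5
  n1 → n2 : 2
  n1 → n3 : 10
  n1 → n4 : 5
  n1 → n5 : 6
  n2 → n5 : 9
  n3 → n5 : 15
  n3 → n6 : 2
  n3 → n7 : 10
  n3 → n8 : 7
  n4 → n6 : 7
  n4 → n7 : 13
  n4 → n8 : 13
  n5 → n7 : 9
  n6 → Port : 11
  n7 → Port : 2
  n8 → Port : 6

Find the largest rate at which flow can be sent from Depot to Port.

Augment Depot→n1→n3→n6→Port: bottleneck 2, flow now 2.
Augment Depot→n1→n3→n7→Port: bottleneck 2, flow now 4.
Augment Depot→n1→n3→n8→Port: bottleneck 6, flow now 10.
Augment Depot→n2→n5→n7→n3→n1→n4→n6→Port: bottleneck 2, flow now 12. (uses reverse residual edge)
No augmenting path remains; maximum flow = 12.
In the residual graph, reachable from Depot: {Depot, n2, n5, n7}.
Min-cut edges: Depot→n1 (10), n7→Port (2); capacity 10 + 2 = 12.
This cut is saturated, so no flow can exceed 12.

12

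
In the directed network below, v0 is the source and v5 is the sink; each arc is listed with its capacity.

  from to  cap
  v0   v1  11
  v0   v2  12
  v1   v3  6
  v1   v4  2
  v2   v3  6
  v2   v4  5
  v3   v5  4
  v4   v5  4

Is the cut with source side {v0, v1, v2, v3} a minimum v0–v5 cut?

Given cut capacity: 2 + 5 + 4 = 11.
Augment v0→v1→v3→v5: bottleneck 4, flow now 4.
Augment v0→v1→v4→v5: bottleneck 2, flow now 6.
Augment v0→v2→v4→v5: bottleneck 2, flow now 8.
No augmenting path remains; maximum flow = 8.
In the residual graph, reachable from v0: {v0, v1, v2, v3, v4}.
Min-cut edges: v3→v5 (4), v4→v5 (4); capacity 4 + 4 = 8.
Cut capacity 11 exceeds the max flow 8, so it is not minimum.

No — its capacity is 11, but the minimum cut has capacity 8.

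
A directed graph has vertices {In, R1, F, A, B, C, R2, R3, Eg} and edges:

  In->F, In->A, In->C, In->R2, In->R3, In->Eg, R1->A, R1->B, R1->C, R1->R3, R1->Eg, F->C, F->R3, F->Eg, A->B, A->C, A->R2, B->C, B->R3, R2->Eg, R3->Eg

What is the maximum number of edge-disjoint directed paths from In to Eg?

Assign every edge capacity 1; by Menger, the answer equals the max flow.
Path In→Eg (+1); total 1.
Path In→F→Eg (+1); total 2.
Path In→R2→Eg (+1); total 3.
Path In→R3→Eg (+1); total 4.
No residual In→Eg path; max flow = 4.
Certifying cut of size 4: {In→Eg, In→F, R2→Eg, R3→Eg}.

4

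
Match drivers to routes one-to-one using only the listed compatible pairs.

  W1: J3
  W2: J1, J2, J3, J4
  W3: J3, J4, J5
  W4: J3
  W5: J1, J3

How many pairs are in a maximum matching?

4

Unit-capacity flow: source→left, listed edges, right→sink; max matching = max flow.
Augmenting path W1→J3 (+1); matched 1.
Augmenting path W2→J1 (+1); matched 2.
Augmenting path W3→J4 (+1); matched 3.
Augmenting path W5→J1→W2→J2 (+1); matched 4.
No augmenting path remains; maximum matching = 4.
König certificate: {W2, W3, W5, J3} is a vertex cover of size 4 (every listed pair touches it), so no matching can be larger.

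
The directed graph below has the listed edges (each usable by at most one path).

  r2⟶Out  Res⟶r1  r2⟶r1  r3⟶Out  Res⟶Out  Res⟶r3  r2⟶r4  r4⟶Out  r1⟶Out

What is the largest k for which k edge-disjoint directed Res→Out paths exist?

Assign every edge capacity 1; by Menger, the answer equals the max flow.
Path Res→Out (+1); total 1.
Path Res→r1→Out (+1); total 2.
Path Res→r3→Out (+1); total 3.
No residual Res→Out path; max flow = 3.
Certifying cut of size 3: {Res→Out, Res→r1, Res→r3}.

3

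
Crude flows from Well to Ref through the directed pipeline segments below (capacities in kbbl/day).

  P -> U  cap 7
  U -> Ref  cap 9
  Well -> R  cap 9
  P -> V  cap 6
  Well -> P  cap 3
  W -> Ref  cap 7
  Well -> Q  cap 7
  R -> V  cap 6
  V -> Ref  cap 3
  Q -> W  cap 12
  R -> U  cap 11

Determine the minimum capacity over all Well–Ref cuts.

19

Augment Well→P→U→Ref: bottleneck 3, flow now 3.
Augment Well→Q→W→Ref: bottleneck 7, flow now 10.
Augment Well→R→U→Ref: bottleneck 6, flow now 16.
Augment Well→R→V→Ref: bottleneck 3, flow now 19.
No augmenting path remains; maximum flow = 19.
By max-flow min-cut, the minimum cut capacity equals the max flow.
In the residual graph, reachable from Well: {Well}.
Min-cut edges: Well→P (3), Well→Q (7), Well→R (9); capacity 3 + 7 + 9 = 19.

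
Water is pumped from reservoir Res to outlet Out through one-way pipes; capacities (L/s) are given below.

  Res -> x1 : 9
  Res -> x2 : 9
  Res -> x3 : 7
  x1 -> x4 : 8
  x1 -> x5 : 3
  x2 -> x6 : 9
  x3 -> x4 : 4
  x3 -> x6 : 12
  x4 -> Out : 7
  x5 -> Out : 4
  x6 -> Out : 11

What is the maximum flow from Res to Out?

21

Augment Res→x1→x4→Out: bottleneck 7, flow now 7.
Augment Res→x1→x5→Out: bottleneck 2, flow now 9.
Augment Res→x2→x6→Out: bottleneck 9, flow now 18.
Augment Res→x3→x6→Out: bottleneck 2, flow now 20.
Augment Res→x3→x4→x1→x5→Out: bottleneck 1, flow now 21. (uses reverse residual edge)
No augmenting path remains; maximum flow = 21.
In the residual graph, reachable from Res: {Res, x1, x2, x3, x4, x6}.
Min-cut edges: x1→x5 (3), x4→Out (7), x6→Out (11); capacity 3 + 7 + 11 = 21.
This cut is saturated, so no flow can exceed 21.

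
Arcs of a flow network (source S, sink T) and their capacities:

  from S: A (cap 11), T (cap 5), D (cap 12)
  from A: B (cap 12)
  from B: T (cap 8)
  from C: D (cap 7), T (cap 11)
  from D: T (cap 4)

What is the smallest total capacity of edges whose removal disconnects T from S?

17

Augment S→T: bottleneck 5, flow now 5.
Augment S→D→T: bottleneck 4, flow now 9.
Augment S→A→B→T: bottleneck 8, flow now 17.
No augmenting path remains; maximum flow = 17.
By max-flow min-cut, the minimum cut capacity equals the max flow.
In the residual graph, reachable from S: {S, A, B, D}.
Min-cut edges: S→T (5), B→T (8), D→T (4); capacity 5 + 8 + 4 = 17.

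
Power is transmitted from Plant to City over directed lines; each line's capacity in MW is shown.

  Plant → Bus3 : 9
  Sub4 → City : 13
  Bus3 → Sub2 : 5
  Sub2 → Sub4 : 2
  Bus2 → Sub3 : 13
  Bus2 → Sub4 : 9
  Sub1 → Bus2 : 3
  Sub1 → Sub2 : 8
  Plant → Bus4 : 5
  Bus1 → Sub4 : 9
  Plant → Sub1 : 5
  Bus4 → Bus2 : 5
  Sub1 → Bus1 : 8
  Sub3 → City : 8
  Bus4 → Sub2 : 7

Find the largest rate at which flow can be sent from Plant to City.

Augment Plant→Bus3→Sub2→Sub4→City: bottleneck 2, flow now 2.
Augment Plant→Sub1→Bus2→Sub4→City: bottleneck 3, flow now 5.
Augment Plant→Sub1→Bus1→Sub4→City: bottleneck 2, flow now 7.
Augment Plant→Bus4→Bus2→Sub4→City: bottleneck 5, flow now 12.
No augmenting path remains; maximum flow = 12.
In the residual graph, reachable from Plant: {Plant, Bus3, Sub2}.
Min-cut edges: Plant→Sub1 (5), Plant→Bus4 (5), Sub2→Sub4 (2); capacity 5 + 5 + 2 = 12.
This cut is saturated, so no flow can exceed 12.

12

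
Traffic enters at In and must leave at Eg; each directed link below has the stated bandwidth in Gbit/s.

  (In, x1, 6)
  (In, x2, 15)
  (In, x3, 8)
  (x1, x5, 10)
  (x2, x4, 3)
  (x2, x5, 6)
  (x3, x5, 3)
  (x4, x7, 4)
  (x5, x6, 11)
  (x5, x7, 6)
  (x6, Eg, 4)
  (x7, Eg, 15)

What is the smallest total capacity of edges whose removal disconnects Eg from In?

Augment In→x1→x5→x6→Eg: bottleneck 4, flow now 4.
Augment In→x1→x5→x7→Eg: bottleneck 2, flow now 6.
Augment In→x2→x4→x7→Eg: bottleneck 3, flow now 9.
Augment In→x2→x5→x7→Eg: bottleneck 4, flow now 13.
No augmenting path remains; maximum flow = 13.
By max-flow min-cut, the minimum cut capacity equals the max flow.
In the residual graph, reachable from In: {In, x1, x2, x3, x5, x6}.
Min-cut edges: x2→x4 (3), x5→x7 (6), x6→Eg (4); capacity 3 + 6 + 4 = 13.

13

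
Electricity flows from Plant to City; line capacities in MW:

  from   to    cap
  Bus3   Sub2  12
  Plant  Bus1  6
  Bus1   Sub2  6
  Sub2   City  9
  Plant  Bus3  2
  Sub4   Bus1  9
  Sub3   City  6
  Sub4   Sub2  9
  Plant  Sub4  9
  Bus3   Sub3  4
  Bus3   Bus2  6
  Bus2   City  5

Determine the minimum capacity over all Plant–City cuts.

Augment Plant→Bus3→Sub2→City: bottleneck 2, flow now 2.
Augment Plant→Bus1→Sub2→City: bottleneck 6, flow now 8.
Augment Plant→Sub4→Sub2→City: bottleneck 1, flow now 9.
Augment Plant→Sub4→Sub2→Bus3→Sub3→City: bottleneck 2, flow now 11. (uses reverse residual edge)
No augmenting path remains; maximum flow = 11.
By max-flow min-cut, the minimum cut capacity equals the max flow.
In the residual graph, reachable from Plant: {Plant, Bus1, Sub4, Sub2}.
Min-cut edges: Plant→Bus3 (2), Sub2→City (9); capacity 2 + 9 = 11.

11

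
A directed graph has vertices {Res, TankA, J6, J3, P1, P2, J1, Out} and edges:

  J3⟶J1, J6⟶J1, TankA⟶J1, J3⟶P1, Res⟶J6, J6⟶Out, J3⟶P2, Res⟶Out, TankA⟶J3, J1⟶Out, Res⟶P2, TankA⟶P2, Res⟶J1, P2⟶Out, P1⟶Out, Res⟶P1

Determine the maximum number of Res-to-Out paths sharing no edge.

5

Assign every edge capacity 1; by Menger, the answer equals the max flow.
Path Res→Out (+1); total 1.
Path Res→J6→Out (+1); total 2.
Path Res→P1→Out (+1); total 3.
Path Res→P2→Out (+1); total 4.
Path Res→J1→Out (+1); total 5.
No residual Res→Out path; max flow = 5.
Certifying cut of size 5: {Res→J1, Res→J6, Res→Out, Res→P1, Res→P2}.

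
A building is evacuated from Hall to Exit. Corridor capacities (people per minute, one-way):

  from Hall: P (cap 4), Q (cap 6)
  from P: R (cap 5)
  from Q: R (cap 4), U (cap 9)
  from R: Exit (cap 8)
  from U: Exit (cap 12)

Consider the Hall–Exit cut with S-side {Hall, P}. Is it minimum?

Given cut capacity: 6 + 5 = 11.
Augment Hall→P→R→Exit: bottleneck 4, flow now 4.
Augment Hall→Q→R→Exit: bottleneck 4, flow now 8.
Augment Hall→Q→U→Exit: bottleneck 2, flow now 10.
No augmenting path remains; maximum flow = 10.
In the residual graph, reachable from Hall: {Hall}.
Min-cut edges: Hall→P (4), Hall→Q (6); capacity 4 + 6 = 10.
Cut capacity 11 exceeds the max flow 10, so it is not minimum.

No — its capacity is 11, but the minimum cut has capacity 10.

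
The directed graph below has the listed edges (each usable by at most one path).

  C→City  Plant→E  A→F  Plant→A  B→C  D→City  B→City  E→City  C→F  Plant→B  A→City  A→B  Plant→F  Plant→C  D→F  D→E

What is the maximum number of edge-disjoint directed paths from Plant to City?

Assign every edge capacity 1; by Menger, the answer equals the max flow.
Path Plant→A→City (+1); total 1.
Path Plant→B→City (+1); total 2.
Path Plant→C→City (+1); total 3.
Path Plant→E→City (+1); total 4.
No residual Plant→City path; max flow = 4.
Certifying cut of size 4: {Plant→A, Plant→B, Plant→C, Plant→E}.

4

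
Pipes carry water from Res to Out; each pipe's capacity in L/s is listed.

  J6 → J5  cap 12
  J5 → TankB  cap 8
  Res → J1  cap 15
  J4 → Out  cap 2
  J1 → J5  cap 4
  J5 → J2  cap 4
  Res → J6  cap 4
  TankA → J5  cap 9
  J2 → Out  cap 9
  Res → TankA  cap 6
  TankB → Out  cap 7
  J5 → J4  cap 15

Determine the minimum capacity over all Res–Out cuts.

Augment Res→J1→J5→J4→Out: bottleneck 2, flow now 2.
Augment Res→J1→J5→J2→Out: bottleneck 2, flow now 4.
Augment Res→TankA→J5→J2→Out: bottleneck 2, flow now 6.
Augment Res→TankA→J5→TankB→Out: bottleneck 4, flow now 10.
Augment Res→J6→J5→TankB→Out: bottleneck 3, flow now 13.
No augmenting path remains; maximum flow = 13.
By max-flow min-cut, the minimum cut capacity equals the max flow.
In the residual graph, reachable from Res: {Res, J1, TankA, J6, J5, J4, TankB}.
Min-cut edges: J5→J2 (4), J4→Out (2), TankB→Out (7); capacity 4 + 2 + 7 = 13.

13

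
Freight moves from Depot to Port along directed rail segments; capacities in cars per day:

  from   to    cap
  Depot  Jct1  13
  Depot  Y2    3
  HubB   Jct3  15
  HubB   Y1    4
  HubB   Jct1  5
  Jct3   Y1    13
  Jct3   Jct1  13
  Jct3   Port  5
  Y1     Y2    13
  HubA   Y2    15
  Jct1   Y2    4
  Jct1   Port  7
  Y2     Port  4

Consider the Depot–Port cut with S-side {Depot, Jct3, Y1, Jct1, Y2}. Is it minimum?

Given cut capacity: 5 + 7 + 4 = 16.
Augment Depot→Jct1→Port: bottleneck 7, flow now 7.
Augment Depot→Y2→Port: bottleneck 3, flow now 10.
Augment Depot→Jct1→Y2→Port: bottleneck 1, flow now 11.
No augmenting path remains; maximum flow = 11.
In the residual graph, reachable from Depot: {Depot, Jct1, Y2}.
Min-cut edges: Jct1→Port (7), Y2→Port (4); capacity 7 + 4 = 11.
Cut capacity 16 exceeds the max flow 11, so it is not minimum.

No — its capacity is 16, but the minimum cut has capacity 11.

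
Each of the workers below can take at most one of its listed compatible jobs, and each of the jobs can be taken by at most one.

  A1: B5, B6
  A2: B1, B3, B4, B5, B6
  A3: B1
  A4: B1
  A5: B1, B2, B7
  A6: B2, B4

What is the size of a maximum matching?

Unit-capacity flow: source→left, listed edges, right→sink; max matching = max flow.
Augmenting path A1→B5 (+1); matched 1.
Augmenting path A2→B1 (+1); matched 2.
Augmenting path A5→B2 (+1); matched 3.
Augmenting path A6→B4 (+1); matched 4.
Augmenting path A3→B1→A2→B3 (+1); matched 5.
No augmenting path remains; maximum matching = 5.
König certificate: {A1, A2, A5, A6, B1} is a vertex cover of size 5 (every listed pair touches it), so no matching can be larger.

5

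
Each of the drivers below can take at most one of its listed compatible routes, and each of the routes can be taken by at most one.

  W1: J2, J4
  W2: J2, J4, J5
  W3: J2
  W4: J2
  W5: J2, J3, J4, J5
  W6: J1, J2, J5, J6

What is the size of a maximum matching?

5

Unit-capacity flow: source→left, listed edges, right→sink; max matching = max flow.
Augmenting path W1→J2 (+1); matched 1.
Augmenting path W2→J4 (+1); matched 2.
Augmenting path W5→J3 (+1); matched 3.
Augmenting path W6→J1 (+1); matched 4.
Augmenting path W3→J2→W1→J4→W2→J5 (+1); matched 5.
No augmenting path remains; maximum matching = 5.
König certificate: {W1, W2, W5, W6, J2} is a vertex cover of size 5 (every listed pair touches it), so no matching can be larger.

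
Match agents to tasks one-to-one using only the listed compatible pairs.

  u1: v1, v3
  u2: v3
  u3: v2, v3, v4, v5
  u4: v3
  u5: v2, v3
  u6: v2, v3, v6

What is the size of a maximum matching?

Unit-capacity flow: source→left, listed edges, right→sink; max matching = max flow.
Augmenting path u1→v1 (+1); matched 1.
Augmenting path u2→v3 (+1); matched 2.
Augmenting path u3→v2 (+1); matched 3.
Augmenting path u6→v6 (+1); matched 4.
Augmenting path u5→v2→u3→v4 (+1); matched 5.
No augmenting path remains; maximum matching = 5.
König certificate: {u1, u3, u5, u6, v3} is a vertex cover of size 5 (every listed pair touches it), so no matching can be larger.

5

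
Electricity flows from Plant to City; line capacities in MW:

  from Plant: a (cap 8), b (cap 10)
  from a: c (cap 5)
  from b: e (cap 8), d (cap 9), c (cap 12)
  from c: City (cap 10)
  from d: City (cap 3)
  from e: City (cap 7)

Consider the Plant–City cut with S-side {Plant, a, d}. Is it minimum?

No — its capacity is 18, but the minimum cut has capacity 15.

Given cut capacity: 10 + 5 + 3 = 18.
Augment Plant→a→c→City: bottleneck 5, flow now 5.
Augment Plant→b→c→City: bottleneck 5, flow now 10.
Augment Plant→b→d→City: bottleneck 3, flow now 13.
Augment Plant→b→e→City: bottleneck 2, flow now 15.
No augmenting path remains; maximum flow = 15.
In the residual graph, reachable from Plant: {Plant, a}.
Min-cut edges: Plant→b (10), a→c (5); capacity 10 + 5 = 15.
Cut capacity 18 exceeds the max flow 15, so it is not minimum.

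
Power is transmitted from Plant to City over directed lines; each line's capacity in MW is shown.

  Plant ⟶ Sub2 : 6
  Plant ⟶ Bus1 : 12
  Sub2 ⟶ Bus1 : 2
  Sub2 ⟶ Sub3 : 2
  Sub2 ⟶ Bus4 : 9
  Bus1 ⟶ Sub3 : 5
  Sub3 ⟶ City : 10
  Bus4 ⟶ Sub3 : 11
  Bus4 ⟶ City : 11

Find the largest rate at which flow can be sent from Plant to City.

11

Augment Plant→Sub2→Sub3→City: bottleneck 2, flow now 2.
Augment Plant→Sub2→Bus4→City: bottleneck 4, flow now 6.
Augment Plant→Bus1→Sub3→City: bottleneck 5, flow now 11.
No augmenting path remains; maximum flow = 11.
In the residual graph, reachable from Plant: {Plant, Bus1}.
Min-cut edges: Plant→Sub2 (6), Bus1→Sub3 (5); capacity 6 + 5 = 11.
This cut is saturated, so no flow can exceed 11.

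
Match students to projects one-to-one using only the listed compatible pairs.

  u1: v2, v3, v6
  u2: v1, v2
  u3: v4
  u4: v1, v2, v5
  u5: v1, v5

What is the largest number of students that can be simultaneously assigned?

Unit-capacity flow: source→left, listed edges, right→sink; max matching = max flow.
Augmenting path u1→v2 (+1); matched 1.
Augmenting path u2→v1 (+1); matched 2.
Augmenting path u3→v4 (+1); matched 3.
Augmenting path u4→v5 (+1); matched 4.
Augmenting path u5→v1→u2→v2→u1→v3 (+1); matched 5.
No augmenting path remains; maximum matching = 5.
König certificate: {u1, u2, u3, u4, u5} is a vertex cover of size 5 (every listed pair touches it), so no matching can be larger.

5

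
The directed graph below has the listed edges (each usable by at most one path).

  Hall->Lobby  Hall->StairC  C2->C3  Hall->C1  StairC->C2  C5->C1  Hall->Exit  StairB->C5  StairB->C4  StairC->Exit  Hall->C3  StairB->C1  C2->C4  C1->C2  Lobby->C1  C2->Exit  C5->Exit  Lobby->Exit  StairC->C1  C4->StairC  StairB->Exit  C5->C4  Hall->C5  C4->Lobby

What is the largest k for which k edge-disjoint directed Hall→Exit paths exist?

Assign every edge capacity 1; by Menger, the answer equals the max flow.
Path Hall→Exit (+1); total 1.
Path Hall→C5→Exit (+1); total 2.
Path Hall→Lobby→Exit (+1); total 3.
Path Hall→StairC→Exit (+1); total 4.
Path Hall→C1→C2→Exit (+1); total 5.
No residual Hall→Exit path; max flow = 5.
Certifying cut of size 5: {Hall→C1, Hall→C5, Hall→Exit, Hall→Lobby, Hall→StairC}.

5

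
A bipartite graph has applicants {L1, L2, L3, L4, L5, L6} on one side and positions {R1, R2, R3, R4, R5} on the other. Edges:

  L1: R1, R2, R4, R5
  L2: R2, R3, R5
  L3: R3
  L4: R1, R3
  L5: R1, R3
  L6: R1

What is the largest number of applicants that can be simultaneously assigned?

Unit-capacity flow: source→left, listed edges, right→sink; max matching = max flow.
Augmenting path L1→R1 (+1); matched 1.
Augmenting path L2→R2 (+1); matched 2.
Augmenting path L3→R3 (+1); matched 3.
Augmenting path L4→R1→L1→R4 (+1); matched 4.
No augmenting path remains; maximum matching = 4.
König certificate: {L1, L2, R1, R3} is a vertex cover of size 4 (every listed pair touches it), so no matching can be larger.

4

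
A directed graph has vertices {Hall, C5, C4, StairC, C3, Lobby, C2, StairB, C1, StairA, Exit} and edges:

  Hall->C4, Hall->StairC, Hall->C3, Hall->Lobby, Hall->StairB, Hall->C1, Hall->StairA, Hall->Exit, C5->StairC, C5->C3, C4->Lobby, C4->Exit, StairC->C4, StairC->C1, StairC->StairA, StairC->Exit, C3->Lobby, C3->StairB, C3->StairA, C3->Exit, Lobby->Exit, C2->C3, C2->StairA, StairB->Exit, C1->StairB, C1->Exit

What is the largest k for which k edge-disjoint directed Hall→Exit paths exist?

7

Assign every edge capacity 1; by Menger, the answer equals the max flow.
Path Hall→Exit (+1); total 1.
Path Hall→C4→Exit (+1); total 2.
Path Hall→StairC→Exit (+1); total 3.
Path Hall→C3→Exit (+1); total 4.
Path Hall→Lobby→Exit (+1); total 5.
Path Hall→StairB→Exit (+1); total 6.
Path Hall→C1→Exit (+1); total 7.
No residual Hall→Exit path; max flow = 7.
Certifying cut of size 7: {Hall→C1, Hall→C3, Hall→C4, Hall→Exit, Hall→Lobby, Hall→StairB, Hall→StairC}.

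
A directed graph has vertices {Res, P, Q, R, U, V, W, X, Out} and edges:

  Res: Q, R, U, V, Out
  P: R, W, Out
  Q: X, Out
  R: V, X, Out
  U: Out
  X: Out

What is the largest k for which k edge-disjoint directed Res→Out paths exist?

4

Assign every edge capacity 1; by Menger, the answer equals the max flow.
Path Res→Out (+1); total 1.
Path Res→Q→Out (+1); total 2.
Path Res→R→Out (+1); total 3.
Path Res→U→Out (+1); total 4.
No residual Res→Out path; max flow = 4.
Certifying cut of size 4: {Res→Out, Res→Q, Res→R, Res→U}.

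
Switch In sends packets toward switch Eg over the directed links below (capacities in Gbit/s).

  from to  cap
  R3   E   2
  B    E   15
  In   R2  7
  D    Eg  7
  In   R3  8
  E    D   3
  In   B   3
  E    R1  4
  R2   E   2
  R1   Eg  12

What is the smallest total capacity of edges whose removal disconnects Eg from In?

Augment In→B→E→R1→Eg: bottleneck 3, flow now 3.
Augment In→R3→E→R1→Eg: bottleneck 1, flow now 4.
Augment In→R3→E→D→Eg: bottleneck 1, flow now 5.
Augment In→R2→E→D→Eg: bottleneck 2, flow now 7.
No augmenting path remains; maximum flow = 7.
By max-flow min-cut, the minimum cut capacity equals the max flow.
In the residual graph, reachable from In: {In, R3, R2}.
Min-cut edges: In→B (3), R3→E (2), R2→E (2); capacity 3 + 2 + 2 = 7.

7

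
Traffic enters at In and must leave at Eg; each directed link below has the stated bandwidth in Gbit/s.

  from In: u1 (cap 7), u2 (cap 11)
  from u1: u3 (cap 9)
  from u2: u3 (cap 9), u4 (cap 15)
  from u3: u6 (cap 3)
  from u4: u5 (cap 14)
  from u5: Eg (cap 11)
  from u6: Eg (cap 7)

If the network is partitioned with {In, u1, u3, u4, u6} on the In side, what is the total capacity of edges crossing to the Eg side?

Edges leaving {In, u1, u3, u4, u6}: In→u2 (11), u4→u5 (14), u6→Eg (7).
Cut capacity = 11 + 14 + 7 = 32.

32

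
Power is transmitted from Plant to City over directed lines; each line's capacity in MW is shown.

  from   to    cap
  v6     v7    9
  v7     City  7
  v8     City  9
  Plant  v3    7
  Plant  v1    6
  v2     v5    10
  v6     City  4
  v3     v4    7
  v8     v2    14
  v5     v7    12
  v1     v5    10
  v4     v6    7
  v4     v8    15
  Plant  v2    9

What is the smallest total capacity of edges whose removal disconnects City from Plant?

Augment Plant→v1→v5→v7→City: bottleneck 6, flow now 6.
Augment Plant→v2→v5→v7→City: bottleneck 1, flow now 7.
Augment Plant→v3→v4→v6→City: bottleneck 4, flow now 11.
Augment Plant→v3→v4→v8→City: bottleneck 3, flow now 14.
No augmenting path remains; maximum flow = 14.
By max-flow min-cut, the minimum cut capacity equals the max flow.
In the residual graph, reachable from Plant: {Plant, v1, v2, v5, v7}.
Min-cut edges: Plant→v3 (7), v7→City (7); capacity 7 + 7 = 14.

14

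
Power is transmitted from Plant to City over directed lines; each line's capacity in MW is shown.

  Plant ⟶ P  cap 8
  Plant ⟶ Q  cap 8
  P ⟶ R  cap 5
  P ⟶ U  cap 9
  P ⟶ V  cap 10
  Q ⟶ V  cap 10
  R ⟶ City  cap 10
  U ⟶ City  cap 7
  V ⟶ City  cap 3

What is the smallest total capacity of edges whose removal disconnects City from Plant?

11

Augment Plant→P→R→City: bottleneck 5, flow now 5.
Augment Plant→P→U→City: bottleneck 3, flow now 8.
Augment Plant→Q→V→City: bottleneck 3, flow now 11.
No augmenting path remains; maximum flow = 11.
By max-flow min-cut, the minimum cut capacity equals the max flow.
In the residual graph, reachable from Plant: {Plant, Q, V}.
Min-cut edges: Plant→P (8), V→City (3); capacity 8 + 3 = 11.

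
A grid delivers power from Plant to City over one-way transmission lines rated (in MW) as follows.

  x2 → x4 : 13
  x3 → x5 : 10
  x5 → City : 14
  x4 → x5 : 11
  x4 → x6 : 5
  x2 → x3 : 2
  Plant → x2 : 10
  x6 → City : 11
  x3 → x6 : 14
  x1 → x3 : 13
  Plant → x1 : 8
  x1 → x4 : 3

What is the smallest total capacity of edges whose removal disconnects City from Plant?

18

Augment Plant→x1→x3→x5→City: bottleneck 8, flow now 8.
Augment Plant→x2→x3→x5→City: bottleneck 2, flow now 10.
Augment Plant→x2→x4→x5→City: bottleneck 4, flow now 14.
Augment Plant→x2→x4→x6→City: bottleneck 4, flow now 18.
No augmenting path remains; maximum flow = 18.
By max-flow min-cut, the minimum cut capacity equals the max flow.
In the residual graph, reachable from Plant: {Plant}.
Min-cut edges: Plant→x1 (8), Plant→x2 (10); capacity 8 + 10 = 18.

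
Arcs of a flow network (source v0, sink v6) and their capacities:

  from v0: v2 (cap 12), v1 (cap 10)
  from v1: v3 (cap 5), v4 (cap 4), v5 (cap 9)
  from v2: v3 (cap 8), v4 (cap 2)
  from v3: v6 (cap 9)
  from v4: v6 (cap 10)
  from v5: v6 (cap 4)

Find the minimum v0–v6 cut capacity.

19

Augment v0→v1→v3→v6: bottleneck 5, flow now 5.
Augment v0→v1→v4→v6: bottleneck 4, flow now 9.
Augment v0→v1→v5→v6: bottleneck 1, flow now 10.
Augment v0→v2→v3→v6: bottleneck 4, flow now 14.
Augment v0→v2→v4→v6: bottleneck 2, flow now 16.
Augment v0→v2→v3→v1→v5→v6: bottleneck 3, flow now 19. (uses reverse residual edge)
No augmenting path remains; maximum flow = 19.
By max-flow min-cut, the minimum cut capacity equals the max flow.
In the residual graph, reachable from v0: {v0, v1, v2, v3, v5}.
Min-cut edges: v1→v4 (4), v2→v4 (2), v3→v6 (9), v5→v6 (4); capacity 4 + 2 + 9 + 4 = 19.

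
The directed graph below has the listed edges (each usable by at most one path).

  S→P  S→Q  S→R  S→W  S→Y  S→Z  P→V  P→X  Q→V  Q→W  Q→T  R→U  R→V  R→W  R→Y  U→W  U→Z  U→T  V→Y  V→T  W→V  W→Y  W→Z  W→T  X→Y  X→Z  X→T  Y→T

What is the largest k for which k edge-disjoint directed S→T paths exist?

5

Assign every edge capacity 1; by Menger, the answer equals the max flow.
Path S→Q→T (+1); total 1.
Path S→W→T (+1); total 2.
Path S→Y→T (+1); total 3.
Path S→P→V→T (+1); total 4.
Path S→R→U→T (+1); total 5.
No residual S→T path; max flow = 5.
Certifying cut of size 5: {S→P, S→Q, S→R, S→W, S→Y}.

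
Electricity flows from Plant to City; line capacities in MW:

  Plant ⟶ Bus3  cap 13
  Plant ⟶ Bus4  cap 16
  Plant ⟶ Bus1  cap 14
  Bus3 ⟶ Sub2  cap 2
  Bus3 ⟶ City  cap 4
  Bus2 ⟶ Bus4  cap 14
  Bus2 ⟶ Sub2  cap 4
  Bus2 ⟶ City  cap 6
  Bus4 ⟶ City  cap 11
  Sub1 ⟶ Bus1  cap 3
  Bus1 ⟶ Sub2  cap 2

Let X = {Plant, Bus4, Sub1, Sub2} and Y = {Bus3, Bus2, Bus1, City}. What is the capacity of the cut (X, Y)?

41

Edges leaving {Plant, Bus4, Sub1, Sub2}: Plant→Bus3 (13), Plant→Bus1 (14), Bus4→City (11), Sub1→Bus1 (3).
Cut capacity = 13 + 14 + 11 + 3 = 41.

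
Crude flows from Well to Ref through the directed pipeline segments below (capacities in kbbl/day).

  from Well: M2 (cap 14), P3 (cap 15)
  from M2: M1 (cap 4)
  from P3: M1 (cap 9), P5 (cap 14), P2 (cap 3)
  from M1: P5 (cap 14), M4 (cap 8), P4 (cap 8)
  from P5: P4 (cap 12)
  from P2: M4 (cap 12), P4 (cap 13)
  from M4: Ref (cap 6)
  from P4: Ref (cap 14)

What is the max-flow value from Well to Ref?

19

Augment Well→M2→M1→M4→Ref: bottleneck 4, flow now 4.
Augment Well→P3→M1→M4→Ref: bottleneck 2, flow now 6.
Augment Well→P3→M1→P4→Ref: bottleneck 7, flow now 13.
Augment Well→P3→P5→P4→Ref: bottleneck 6, flow now 19.
No augmenting path remains; maximum flow = 19.
In the residual graph, reachable from Well: {Well, M2}.
Min-cut edges: Well→P3 (15), M2→M1 (4); capacity 15 + 4 = 19.
This cut is saturated, so no flow can exceed 19.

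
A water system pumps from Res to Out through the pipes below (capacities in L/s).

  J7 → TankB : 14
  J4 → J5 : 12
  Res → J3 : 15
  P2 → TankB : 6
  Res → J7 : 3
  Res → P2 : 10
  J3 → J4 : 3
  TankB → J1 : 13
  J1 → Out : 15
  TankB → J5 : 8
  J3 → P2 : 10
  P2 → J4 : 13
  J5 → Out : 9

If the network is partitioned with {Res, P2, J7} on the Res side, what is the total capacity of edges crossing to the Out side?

Edges leaving {Res, P2, J7}: Res→J3 (15), P2→J4 (13), P2→TankB (6), J7→TankB (14).
Cut capacity = 15 + 13 + 6 + 14 = 48.

48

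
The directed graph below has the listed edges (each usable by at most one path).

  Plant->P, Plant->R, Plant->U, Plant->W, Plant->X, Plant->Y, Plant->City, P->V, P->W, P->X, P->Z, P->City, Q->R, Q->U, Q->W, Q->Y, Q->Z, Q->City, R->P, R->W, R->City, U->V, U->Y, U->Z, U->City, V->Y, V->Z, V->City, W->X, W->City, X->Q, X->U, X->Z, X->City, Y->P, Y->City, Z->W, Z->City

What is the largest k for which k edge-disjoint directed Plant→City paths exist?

7

Assign every edge capacity 1; by Menger, the answer equals the max flow.
Path Plant→City (+1); total 1.
Path Plant→P→City (+1); total 2.
Path Plant→R→City (+1); total 3.
Path Plant→U→City (+1); total 4.
Path Plant→W→City (+1); total 5.
Path Plant→X→City (+1); total 6.
Path Plant→Y→City (+1); total 7.
No residual Plant→City path; max flow = 7.
Certifying cut of size 7: {Plant→City, Plant→P, Plant→R, Plant→U, Plant→W, Plant→X, Plant→Y}.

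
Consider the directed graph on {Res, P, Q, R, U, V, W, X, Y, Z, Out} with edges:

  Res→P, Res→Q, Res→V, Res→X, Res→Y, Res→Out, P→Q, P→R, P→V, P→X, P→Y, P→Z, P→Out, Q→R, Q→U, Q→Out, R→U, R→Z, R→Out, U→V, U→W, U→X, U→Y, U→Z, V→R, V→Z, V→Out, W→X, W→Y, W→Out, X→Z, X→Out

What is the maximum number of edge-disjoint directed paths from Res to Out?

Assign every edge capacity 1; by Menger, the answer equals the max flow.
Path Res→Out (+1); total 1.
Path Res→P→Out (+1); total 2.
Path Res→Q→Out (+1); total 3.
Path Res→V→Out (+1); total 4.
Path Res→X→Out (+1); total 5.
No residual Res→Out path; max flow = 5.
Certifying cut of size 5: {Res→Out, Res→P, Res→Q, Res→V, Res→X}.

5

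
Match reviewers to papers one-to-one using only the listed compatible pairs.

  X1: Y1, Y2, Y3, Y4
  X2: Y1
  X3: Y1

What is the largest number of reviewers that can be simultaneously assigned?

2

Unit-capacity flow: source→left, listed edges, right→sink; max matching = max flow.
Augmenting path X1→Y1 (+1); matched 1.
Augmenting path X2→Y1→X1→Y2 (+1); matched 2.
No augmenting path remains; maximum matching = 2.
König certificate: {X1, Y1} is a vertex cover of size 2 (every listed pair touches it), so no matching can be larger.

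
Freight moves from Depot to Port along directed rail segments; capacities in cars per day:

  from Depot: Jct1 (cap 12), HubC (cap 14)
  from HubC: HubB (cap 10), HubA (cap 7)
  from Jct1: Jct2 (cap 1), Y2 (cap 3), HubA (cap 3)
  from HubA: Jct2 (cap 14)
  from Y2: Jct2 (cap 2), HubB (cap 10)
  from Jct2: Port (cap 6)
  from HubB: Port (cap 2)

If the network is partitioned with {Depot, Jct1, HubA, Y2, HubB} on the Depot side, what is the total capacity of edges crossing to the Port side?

33

Edges leaving {Depot, Jct1, HubA, Y2, HubB}: Depot→HubC (14), Jct1→Jct2 (1), HubA→Jct2 (14), Y2→Jct2 (2), HubB→Port (2).
Cut capacity = 14 + 1 + 14 + 2 + 2 = 33.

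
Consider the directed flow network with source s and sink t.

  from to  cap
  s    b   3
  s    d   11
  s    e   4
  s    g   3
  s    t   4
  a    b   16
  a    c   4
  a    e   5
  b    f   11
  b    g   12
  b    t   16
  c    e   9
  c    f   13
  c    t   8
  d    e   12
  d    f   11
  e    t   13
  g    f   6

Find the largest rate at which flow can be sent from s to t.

20

Augment s→t: bottleneck 4, flow now 4.
Augment s→b→t: bottleneck 3, flow now 7.
Augment s→e→t: bottleneck 4, flow now 11.
Augment s→d→e→t: bottleneck 9, flow now 20.
No augmenting path remains; maximum flow = 20.
In the residual graph, reachable from s: {s, d, e, f, g}.
Min-cut edges: s→b (3), s→t (4), e→t (13); capacity 3 + 4 + 13 = 20.
This cut is saturated, so no flow can exceed 20.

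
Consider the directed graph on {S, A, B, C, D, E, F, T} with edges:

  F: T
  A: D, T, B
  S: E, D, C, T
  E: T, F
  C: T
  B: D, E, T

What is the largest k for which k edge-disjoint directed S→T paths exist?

3

Assign every edge capacity 1; by Menger, the answer equals the max flow.
Path S→T (+1); total 1.
Path S→C→T (+1); total 2.
Path S→E→T (+1); total 3.
No residual S→T path; max flow = 3.
Certifying cut of size 3: {S→C, S→E, S→T}.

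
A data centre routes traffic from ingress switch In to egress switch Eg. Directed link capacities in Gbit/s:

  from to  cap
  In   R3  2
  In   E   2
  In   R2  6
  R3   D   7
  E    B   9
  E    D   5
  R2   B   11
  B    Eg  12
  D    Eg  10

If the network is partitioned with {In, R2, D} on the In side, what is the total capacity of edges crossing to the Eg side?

Edges leaving {In, R2, D}: In→R3 (2), In→E (2), R2→B (11), D→Eg (10).
Cut capacity = 2 + 2 + 11 + 10 = 25.

25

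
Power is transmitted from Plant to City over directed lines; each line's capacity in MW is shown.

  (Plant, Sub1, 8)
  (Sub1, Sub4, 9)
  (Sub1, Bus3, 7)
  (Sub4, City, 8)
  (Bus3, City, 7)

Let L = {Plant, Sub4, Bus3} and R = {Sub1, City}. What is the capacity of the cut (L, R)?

Edges leaving {Plant, Sub4, Bus3}: Plant→Sub1 (8), Sub4→City (8), Bus3→City (7).
Cut capacity = 8 + 8 + 7 = 23.

23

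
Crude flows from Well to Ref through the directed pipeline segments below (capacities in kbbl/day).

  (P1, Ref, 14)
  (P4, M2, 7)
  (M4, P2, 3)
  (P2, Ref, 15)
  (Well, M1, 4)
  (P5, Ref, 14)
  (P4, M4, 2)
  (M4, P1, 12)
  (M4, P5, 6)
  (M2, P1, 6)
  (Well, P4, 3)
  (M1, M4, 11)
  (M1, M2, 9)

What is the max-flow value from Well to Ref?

7

Augment Well→M1→M4→P2→Ref: bottleneck 3, flow now 3.
Augment Well→M1→M4→P1→Ref: bottleneck 1, flow now 4.
Augment Well→P4→M4→P1→Ref: bottleneck 2, flow now 6.
Augment Well→P4→M2→P1→Ref: bottleneck 1, flow now 7.
No augmenting path remains; maximum flow = 7.
In the residual graph, reachable from Well: {Well}.
Min-cut edges: Well→M1 (4), Well→P4 (3); capacity 4 + 3 = 7.
This cut is saturated, so no flow can exceed 7.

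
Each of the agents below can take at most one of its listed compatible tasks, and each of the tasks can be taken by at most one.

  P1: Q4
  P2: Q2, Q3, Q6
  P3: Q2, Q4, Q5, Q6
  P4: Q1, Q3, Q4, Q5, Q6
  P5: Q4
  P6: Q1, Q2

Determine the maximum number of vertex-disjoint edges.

5

Unit-capacity flow: source→left, listed edges, right→sink; max matching = max flow.
Augmenting path P1→Q4 (+1); matched 1.
Augmenting path P2→Q2 (+1); matched 2.
Augmenting path P3→Q5 (+1); matched 3.
Augmenting path P4→Q1 (+1); matched 4.
Augmenting path P6→Q1→P4→Q3 (+1); matched 5.
No augmenting path remains; maximum matching = 5.
König certificate: {P2, P3, P4, P6, Q4} is a vertex cover of size 5 (every listed pair touches it), so no matching can be larger.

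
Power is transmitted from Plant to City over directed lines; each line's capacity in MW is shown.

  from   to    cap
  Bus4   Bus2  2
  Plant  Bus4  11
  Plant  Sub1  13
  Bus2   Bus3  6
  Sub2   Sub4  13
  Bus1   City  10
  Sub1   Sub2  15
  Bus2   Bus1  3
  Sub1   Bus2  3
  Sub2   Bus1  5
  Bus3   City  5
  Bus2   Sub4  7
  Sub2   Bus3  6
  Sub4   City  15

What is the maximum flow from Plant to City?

15

Augment Plant→Bus4→Bus2→Bus3→City: bottleneck 2, flow now 2.
Augment Plant→Sub1→Bus2→Bus3→City: bottleneck 3, flow now 5.
Augment Plant→Sub1→Sub2→Bus1→City: bottleneck 5, flow now 10.
Augment Plant→Sub1→Sub2→Sub4→City: bottleneck 5, flow now 15.
No augmenting path remains; maximum flow = 15.
In the residual graph, reachable from Plant: {Plant, Bus4}.
Min-cut edges: Plant→Sub1 (13), Bus4→Bus2 (2); capacity 13 + 2 = 15.
This cut is saturated, so no flow can exceed 15.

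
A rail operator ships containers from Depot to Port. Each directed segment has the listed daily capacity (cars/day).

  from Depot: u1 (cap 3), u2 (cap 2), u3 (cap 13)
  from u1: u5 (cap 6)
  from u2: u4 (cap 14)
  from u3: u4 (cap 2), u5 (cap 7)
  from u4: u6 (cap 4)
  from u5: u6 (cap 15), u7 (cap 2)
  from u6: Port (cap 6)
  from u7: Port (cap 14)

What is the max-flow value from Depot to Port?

8

Augment Depot→u1→u5→u6→Port: bottleneck 3, flow now 3.
Augment Depot→u2→u4→u6→Port: bottleneck 2, flow now 5.
Augment Depot→u3→u4→u6→Port: bottleneck 1, flow now 6.
Augment Depot→u3→u5→u7→Port: bottleneck 2, flow now 8.
No augmenting path remains; maximum flow = 8.
In the residual graph, reachable from Depot: {Depot, u1, u2, u3, u4, u5, u6}.
Min-cut edges: u5→u7 (2), u6→Port (6); capacity 2 + 6 = 8.
This cut is saturated, so no flow can exceed 8.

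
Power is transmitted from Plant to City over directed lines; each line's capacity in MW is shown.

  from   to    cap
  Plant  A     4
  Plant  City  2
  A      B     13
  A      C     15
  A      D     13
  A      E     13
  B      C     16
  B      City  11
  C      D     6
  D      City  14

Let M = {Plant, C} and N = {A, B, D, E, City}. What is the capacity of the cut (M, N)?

12

Edges leaving {Plant, C}: Plant→A (4), Plant→City (2), C→D (6).
Cut capacity = 4 + 2 + 6 = 12.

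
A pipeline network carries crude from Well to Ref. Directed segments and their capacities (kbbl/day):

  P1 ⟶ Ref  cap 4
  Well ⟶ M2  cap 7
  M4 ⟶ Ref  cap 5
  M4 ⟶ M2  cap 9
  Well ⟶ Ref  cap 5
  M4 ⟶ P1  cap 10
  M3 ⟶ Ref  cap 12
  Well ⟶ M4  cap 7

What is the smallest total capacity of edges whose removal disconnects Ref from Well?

Augment Well→Ref: bottleneck 5, flow now 5.
Augment Well→M4→Ref: bottleneck 5, flow now 10.
Augment Well→M4→P1→Ref: bottleneck 2, flow now 12.
No augmenting path remains; maximum flow = 12.
By max-flow min-cut, the minimum cut capacity equals the max flow.
In the residual graph, reachable from Well: {Well, M2}.
Min-cut edges: Well→M4 (7), Well→Ref (5); capacity 7 + 5 = 12.

12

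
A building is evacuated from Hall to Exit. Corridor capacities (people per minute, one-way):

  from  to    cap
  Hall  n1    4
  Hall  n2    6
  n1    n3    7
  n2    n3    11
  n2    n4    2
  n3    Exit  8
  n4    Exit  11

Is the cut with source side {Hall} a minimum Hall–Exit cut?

Given cut capacity: 4 + 6 = 10.
Augment Hall→n1→n3→Exit: bottleneck 4, flow now 4.
Augment Hall→n2→n3→Exit: bottleneck 4, flow now 8.
Augment Hall→n2→n4→Exit: bottleneck 2, flow now 10.
No augmenting path remains; maximum flow = 10.
Cut capacity 10 equals the max flow, so it is a minimum cut.

Yes — it is a minimum cut (capacity 10).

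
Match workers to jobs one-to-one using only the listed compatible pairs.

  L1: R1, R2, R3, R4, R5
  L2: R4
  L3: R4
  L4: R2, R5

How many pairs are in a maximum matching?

Unit-capacity flow: source→left, listed edges, right→sink; max matching = max flow.
Augmenting path L1→R1 (+1); matched 1.
Augmenting path L2→R4 (+1); matched 2.
Augmenting path L4→R2 (+1); matched 3.
No augmenting path remains; maximum matching = 3.
König certificate: {L1, L4, R4} is a vertex cover of size 3 (every listed pair touches it), so no matching can be larger.

3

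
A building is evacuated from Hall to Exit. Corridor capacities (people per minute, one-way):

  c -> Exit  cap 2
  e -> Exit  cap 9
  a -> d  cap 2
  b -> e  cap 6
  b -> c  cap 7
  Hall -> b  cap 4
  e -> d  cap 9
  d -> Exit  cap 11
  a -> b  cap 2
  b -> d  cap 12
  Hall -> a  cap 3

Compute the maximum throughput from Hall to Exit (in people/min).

Augment Hall→a→d→Exit: bottleneck 2, flow now 2.
Augment Hall→b→c→Exit: bottleneck 2, flow now 4.
Augment Hall→b→d→Exit: bottleneck 2, flow now 6.
Augment Hall→a→b→d→Exit: bottleneck 1, flow now 7.
No augmenting path remains; maximum flow = 7.
In the residual graph, reachable from Hall: {Hall}.
Min-cut edges: Hall→a (3), Hall→b (4); capacity 3 + 4 = 7.
This cut is saturated, so no flow can exceed 7.

7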